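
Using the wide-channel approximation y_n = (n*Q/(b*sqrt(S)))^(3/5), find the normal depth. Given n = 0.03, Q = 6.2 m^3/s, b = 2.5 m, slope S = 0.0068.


We use the wide-channel approximation y_n = (n*Q/(b*sqrt(S)))^(3/5).
sqrt(S) = sqrt(0.0068) = 0.082462.
Numerator: n*Q = 0.03 * 6.2 = 0.186.
Denominator: b*sqrt(S) = 2.5 * 0.082462 = 0.206155.
arg = 0.9022.
y_n = 0.9022^(3/5) = 0.9401 m.

0.9401


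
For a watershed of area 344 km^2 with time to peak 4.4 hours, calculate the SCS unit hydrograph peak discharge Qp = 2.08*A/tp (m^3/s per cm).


SCS formula: Qp = 2.08 * A / tp.
Qp = 2.08 * 344 / 4.4
   = 715.52 / 4.4
   = 162.62 m^3/s per cm.

162.62


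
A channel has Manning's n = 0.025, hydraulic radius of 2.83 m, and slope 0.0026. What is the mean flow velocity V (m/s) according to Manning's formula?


Manning's equation gives V = (1/n) * R^(2/3) * S^(1/2).
First, compute R^(2/3) = 2.83^(2/3) = 2.0007.
Next, S^(1/2) = 0.0026^(1/2) = 0.05099.
Then 1/n = 1/0.025 = 40.0.
V = 40.0 * 2.0007 * 0.05099 = 4.0807 m/s.

4.0807


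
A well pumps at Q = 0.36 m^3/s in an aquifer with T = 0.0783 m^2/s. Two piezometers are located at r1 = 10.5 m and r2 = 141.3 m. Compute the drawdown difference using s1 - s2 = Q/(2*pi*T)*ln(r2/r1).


Thiem equation: s1 - s2 = Q/(2*pi*T) * ln(r2/r1).
ln(r2/r1) = ln(141.3/10.5) = 2.5995.
Q/(2*pi*T) = 0.36 / (2*pi*0.0783) = 0.36 / 0.492 = 0.7317.
s1 - s2 = 0.7317 * 2.5995 = 1.9022 m.

1.9022


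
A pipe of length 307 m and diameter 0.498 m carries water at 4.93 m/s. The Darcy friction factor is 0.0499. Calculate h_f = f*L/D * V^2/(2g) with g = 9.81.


Darcy-Weisbach equation: h_f = f * (L/D) * V^2/(2g).
f * L/D = 0.0499 * 307/0.498 = 30.7616.
V^2/(2g) = 4.93^2 / (2*9.81) = 24.3049 / 19.62 = 1.2388 m.
h_f = 30.7616 * 1.2388 = 38.107 m.

38.107


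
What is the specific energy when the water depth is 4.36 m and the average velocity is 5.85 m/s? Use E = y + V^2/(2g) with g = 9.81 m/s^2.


Specific energy E = y + V^2/(2g).
Velocity head = V^2/(2g) = 5.85^2 / (2*9.81) = 34.2225 / 19.62 = 1.7443 m.
E = 4.36 + 1.7443 = 6.1043 m.

6.1043


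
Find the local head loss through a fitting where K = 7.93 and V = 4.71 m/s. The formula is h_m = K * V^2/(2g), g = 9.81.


Minor loss formula: h_m = K * V^2/(2g).
V^2 = 4.71^2 = 22.1841.
V^2/(2g) = 22.1841 / 19.62 = 1.1307 m.
h_m = 7.93 * 1.1307 = 8.9664 m.

8.9664


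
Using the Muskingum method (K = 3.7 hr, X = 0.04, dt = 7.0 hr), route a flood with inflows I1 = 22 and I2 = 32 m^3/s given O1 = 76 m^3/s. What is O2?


Muskingum coefficients:
denom = 2*K*(1-X) + dt = 2*3.7*(1-0.04) + 7.0 = 14.104.
C0 = (dt - 2*K*X)/denom = (7.0 - 2*3.7*0.04)/14.104 = 0.4753.
C1 = (dt + 2*K*X)/denom = (7.0 + 2*3.7*0.04)/14.104 = 0.5173.
C2 = (2*K*(1-X) - dt)/denom = 0.0074.
O2 = C0*I2 + C1*I1 + C2*O1
   = 0.4753*32 + 0.5173*22 + 0.0074*76
   = 27.15 m^3/s.

27.15


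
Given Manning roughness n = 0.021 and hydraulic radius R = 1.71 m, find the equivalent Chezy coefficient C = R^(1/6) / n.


The Chezy coefficient relates to Manning's n through C = R^(1/6) / n.
R^(1/6) = 1.71^(1/6) = 1.093535.
C = 1.093535 / 0.021 = 52.07 m^(1/2)/s.

52.07


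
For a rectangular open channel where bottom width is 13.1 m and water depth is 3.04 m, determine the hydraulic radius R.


For a rectangular section:
Flow area A = b * y = 13.1 * 3.04 = 39.82 m^2.
Wetted perimeter P = b + 2y = 13.1 + 2*3.04 = 19.18 m.
Hydraulic radius R = A/P = 39.82 / 19.18 = 2.0763 m.

2.0763


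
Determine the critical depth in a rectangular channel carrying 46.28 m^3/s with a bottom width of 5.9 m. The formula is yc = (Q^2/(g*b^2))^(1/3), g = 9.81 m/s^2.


Using yc = (Q^2 / (g * b^2))^(1/3):
Q^2 = 46.28^2 = 2141.84.
g * b^2 = 9.81 * 5.9^2 = 9.81 * 34.81 = 341.49.
Q^2 / (g*b^2) = 2141.84 / 341.49 = 6.272.
yc = 6.272^(1/3) = 1.8442 m.

1.8442


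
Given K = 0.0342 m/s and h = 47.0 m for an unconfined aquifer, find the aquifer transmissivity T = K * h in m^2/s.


Transmissivity is defined as T = K * h.
T = 0.0342 * 47.0
  = 1.6074 m^2/s.

1.6074


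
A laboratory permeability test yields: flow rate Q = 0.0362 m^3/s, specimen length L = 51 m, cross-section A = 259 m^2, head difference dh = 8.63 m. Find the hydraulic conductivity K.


From K = Q*L / (A*dh):
Numerator: Q*L = 0.0362 * 51 = 1.8462.
Denominator: A*dh = 259 * 8.63 = 2235.17.
K = 1.8462 / 2235.17 = 0.000826 m/s.

0.000826


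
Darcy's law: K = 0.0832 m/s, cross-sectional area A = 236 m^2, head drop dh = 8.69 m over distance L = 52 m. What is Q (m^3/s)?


Darcy's law: Q = K * A * i, where i = dh/L.
Hydraulic gradient i = 8.69 / 52 = 0.167115.
Q = 0.0832 * 236 * 0.167115
  = 3.2813 m^3/s.

3.2813


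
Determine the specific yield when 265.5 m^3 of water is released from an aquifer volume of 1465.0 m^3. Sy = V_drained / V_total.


Specific yield Sy = Volume drained / Total volume.
Sy = 265.5 / 1465.0
   = 0.1812.

0.1812


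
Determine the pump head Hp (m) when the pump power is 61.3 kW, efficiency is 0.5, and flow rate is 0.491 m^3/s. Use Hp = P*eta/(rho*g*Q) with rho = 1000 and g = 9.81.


Pump head formula: Hp = P * eta / (rho * g * Q).
Numerator: P * eta = 61.3 * 1000 * 0.5 = 30650.0 W.
Denominator: rho * g * Q = 1000 * 9.81 * 0.491 = 4816.71.
Hp = 30650.0 / 4816.71 = 6.36 m.

6.36


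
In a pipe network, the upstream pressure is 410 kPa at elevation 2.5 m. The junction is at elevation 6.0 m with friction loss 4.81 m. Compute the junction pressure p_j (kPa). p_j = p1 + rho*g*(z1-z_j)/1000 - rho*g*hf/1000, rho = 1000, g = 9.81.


Junction pressure: p_j = p1 + rho*g*(z1 - z_j)/1000 - rho*g*hf/1000.
Elevation term = 1000*9.81*(2.5 - 6.0)/1000 = -34.335 kPa.
Friction term = 1000*9.81*4.81/1000 = 47.186 kPa.
p_j = 410 + -34.335 - 47.186 = 328.48 kPa.

328.48


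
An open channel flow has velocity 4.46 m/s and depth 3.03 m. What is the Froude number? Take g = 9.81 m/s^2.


The Froude number is defined as Fr = V / sqrt(g*y).
g*y = 9.81 * 3.03 = 29.7243.
sqrt(g*y) = sqrt(29.7243) = 5.452.
Fr = 4.46 / 5.452 = 0.818.

0.818


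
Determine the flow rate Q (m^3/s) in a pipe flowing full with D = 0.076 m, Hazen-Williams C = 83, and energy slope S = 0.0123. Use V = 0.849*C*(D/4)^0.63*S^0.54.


For a full circular pipe, R = D/4 = 0.076/4 = 0.019 m.
V = 0.849 * 83 * 0.019^0.63 * 0.0123^0.54
  = 0.849 * 83 * 0.082341 * 0.093014
  = 0.5397 m/s.
Pipe area A = pi*D^2/4 = pi*0.076^2/4 = 0.0045 m^2.
Q = A * V = 0.0045 * 0.5397 = 0.0024 m^3/s.

0.0024


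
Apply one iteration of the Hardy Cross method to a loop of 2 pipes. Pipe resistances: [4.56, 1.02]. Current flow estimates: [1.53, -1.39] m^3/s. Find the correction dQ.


Numerator terms (r*Q*|Q|): 4.56*1.53*|1.53| = 10.6745; 1.02*-1.39*|-1.39| = -1.9707.
Sum of numerator = 8.7038.
Denominator terms (r*|Q|): 4.56*|1.53| = 6.9768; 1.02*|-1.39| = 1.4178.
2 * sum of denominator = 2 * 8.3946 = 16.7892.
dQ = -8.7038 / 16.7892 = -0.5184 m^3/s.

-0.5184


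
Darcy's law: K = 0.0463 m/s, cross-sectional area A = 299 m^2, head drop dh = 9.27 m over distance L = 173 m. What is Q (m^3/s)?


Darcy's law: Q = K * A * i, where i = dh/L.
Hydraulic gradient i = 9.27 / 173 = 0.053584.
Q = 0.0463 * 299 * 0.053584
  = 0.7418 m^3/s.

0.7418


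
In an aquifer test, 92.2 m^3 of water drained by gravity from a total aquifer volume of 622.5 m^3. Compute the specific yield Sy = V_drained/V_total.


Specific yield Sy = Volume drained / Total volume.
Sy = 92.2 / 622.5
   = 0.1481.

0.1481


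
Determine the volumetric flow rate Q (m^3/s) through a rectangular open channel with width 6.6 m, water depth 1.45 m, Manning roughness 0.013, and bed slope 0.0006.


For a rectangular channel, the cross-sectional area A = b * y = 6.6 * 1.45 = 9.57 m^2.
The wetted perimeter P = b + 2y = 6.6 + 2*1.45 = 9.5 m.
Hydraulic radius R = A/P = 9.57/9.5 = 1.0074 m.
Velocity V = (1/n)*R^(2/3)*S^(1/2) = (1/0.013)*1.0074^(2/3)*0.0006^(1/2) = 1.8935 m/s.
Discharge Q = A * V = 9.57 * 1.8935 = 18.12 m^3/s.

18.12


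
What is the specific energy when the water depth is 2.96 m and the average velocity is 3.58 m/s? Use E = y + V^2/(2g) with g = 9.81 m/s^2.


Specific energy E = y + V^2/(2g).
Velocity head = V^2/(2g) = 3.58^2 / (2*9.81) = 12.8164 / 19.62 = 0.6532 m.
E = 2.96 + 0.6532 = 3.6132 m.

3.6132


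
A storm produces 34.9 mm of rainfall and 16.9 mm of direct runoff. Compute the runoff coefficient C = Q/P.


The runoff coefficient C = runoff depth / rainfall depth.
C = 16.9 / 34.9
  = 0.4842.

0.4842


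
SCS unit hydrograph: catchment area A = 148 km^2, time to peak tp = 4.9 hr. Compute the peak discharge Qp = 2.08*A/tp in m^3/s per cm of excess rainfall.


SCS formula: Qp = 2.08 * A / tp.
Qp = 2.08 * 148 / 4.9
   = 307.84 / 4.9
   = 62.82 m^3/s per cm.

62.82


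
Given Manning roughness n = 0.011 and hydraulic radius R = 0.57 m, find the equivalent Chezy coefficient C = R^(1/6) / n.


The Chezy coefficient relates to Manning's n through C = R^(1/6) / n.
R^(1/6) = 0.57^(1/6) = 0.910568.
C = 0.910568 / 0.011 = 82.78 m^(1/2)/s.

82.78


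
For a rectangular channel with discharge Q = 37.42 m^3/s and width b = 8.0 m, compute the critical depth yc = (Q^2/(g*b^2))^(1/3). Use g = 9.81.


Using yc = (Q^2 / (g * b^2))^(1/3):
Q^2 = 37.42^2 = 1400.26.
g * b^2 = 9.81 * 8.0^2 = 9.81 * 64.0 = 627.84.
Q^2 / (g*b^2) = 1400.26 / 627.84 = 2.2303.
yc = 2.2303^(1/3) = 1.3065 m.

1.3065


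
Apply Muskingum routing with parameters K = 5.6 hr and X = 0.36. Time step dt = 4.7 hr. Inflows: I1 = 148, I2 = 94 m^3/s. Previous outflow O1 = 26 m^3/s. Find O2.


Muskingum coefficients:
denom = 2*K*(1-X) + dt = 2*5.6*(1-0.36) + 4.7 = 11.868.
C0 = (dt - 2*K*X)/denom = (4.7 - 2*5.6*0.36)/11.868 = 0.0563.
C1 = (dt + 2*K*X)/denom = (4.7 + 2*5.6*0.36)/11.868 = 0.7358.
C2 = (2*K*(1-X) - dt)/denom = 0.208.
O2 = C0*I2 + C1*I1 + C2*O1
   = 0.0563*94 + 0.7358*148 + 0.208*26
   = 119.59 m^3/s.

119.59


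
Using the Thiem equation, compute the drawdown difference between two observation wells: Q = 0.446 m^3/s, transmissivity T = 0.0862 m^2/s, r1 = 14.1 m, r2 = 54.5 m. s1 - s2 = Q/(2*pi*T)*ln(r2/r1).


Thiem equation: s1 - s2 = Q/(2*pi*T) * ln(r2/r1).
ln(r2/r1) = ln(54.5/14.1) = 1.352.
Q/(2*pi*T) = 0.446 / (2*pi*0.0862) = 0.446 / 0.5416 = 0.8235.
s1 - s2 = 0.8235 * 1.352 = 1.1134 m.

1.1134


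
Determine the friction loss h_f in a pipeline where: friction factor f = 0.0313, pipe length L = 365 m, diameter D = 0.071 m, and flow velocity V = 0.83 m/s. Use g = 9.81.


Darcy-Weisbach equation: h_f = f * (L/D) * V^2/(2g).
f * L/D = 0.0313 * 365/0.071 = 160.9085.
V^2/(2g) = 0.83^2 / (2*9.81) = 0.6889 / 19.62 = 0.0351 m.
h_f = 160.9085 * 0.0351 = 5.65 m.

5.65


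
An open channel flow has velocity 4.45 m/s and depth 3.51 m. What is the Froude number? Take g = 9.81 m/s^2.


The Froude number is defined as Fr = V / sqrt(g*y).
g*y = 9.81 * 3.51 = 34.4331.
sqrt(g*y) = sqrt(34.4331) = 5.868.
Fr = 4.45 / 5.868 = 0.7584.

0.7584


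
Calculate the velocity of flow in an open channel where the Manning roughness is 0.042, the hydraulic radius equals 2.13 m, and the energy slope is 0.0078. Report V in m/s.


Manning's equation gives V = (1/n) * R^(2/3) * S^(1/2).
First, compute R^(2/3) = 2.13^(2/3) = 1.6555.
Next, S^(1/2) = 0.0078^(1/2) = 0.088318.
Then 1/n = 1/0.042 = 23.81.
V = 23.81 * 1.6555 * 0.088318 = 3.4811 m/s.

3.4811


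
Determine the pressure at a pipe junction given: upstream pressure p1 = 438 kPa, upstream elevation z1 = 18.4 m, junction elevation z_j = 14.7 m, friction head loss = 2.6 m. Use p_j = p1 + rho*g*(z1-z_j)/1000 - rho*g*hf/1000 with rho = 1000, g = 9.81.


Junction pressure: p_j = p1 + rho*g*(z1 - z_j)/1000 - rho*g*hf/1000.
Elevation term = 1000*9.81*(18.4 - 14.7)/1000 = 36.297 kPa.
Friction term = 1000*9.81*2.6/1000 = 25.506 kPa.
p_j = 438 + 36.297 - 25.506 = 448.79 kPa.

448.79


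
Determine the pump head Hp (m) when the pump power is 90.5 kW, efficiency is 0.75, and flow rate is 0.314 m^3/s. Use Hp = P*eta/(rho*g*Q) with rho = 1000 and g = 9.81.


Pump head formula: Hp = P * eta / (rho * g * Q).
Numerator: P * eta = 90.5 * 1000 * 0.75 = 67875.0 W.
Denominator: rho * g * Q = 1000 * 9.81 * 0.314 = 3080.34.
Hp = 67875.0 / 3080.34 = 22.03 m.

22.03


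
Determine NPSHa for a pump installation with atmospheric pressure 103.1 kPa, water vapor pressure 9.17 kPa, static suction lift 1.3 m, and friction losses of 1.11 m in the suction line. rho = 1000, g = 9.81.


NPSHa = p_atm/(rho*g) - z_s - hf_s - p_vap/(rho*g).
p_atm/(rho*g) = 103.1*1000 / (1000*9.81) = 10.51 m.
p_vap/(rho*g) = 9.17*1000 / (1000*9.81) = 0.935 m.
NPSHa = 10.51 - 1.3 - 1.11 - 0.935
      = 7.16 m.

7.16


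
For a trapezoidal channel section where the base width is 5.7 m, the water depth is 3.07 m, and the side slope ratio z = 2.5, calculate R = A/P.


For a trapezoidal section with side slope z:
A = (b + z*y)*y = (5.7 + 2.5*3.07)*3.07 = 41.061 m^2.
P = b + 2*y*sqrt(1 + z^2) = 5.7 + 2*3.07*sqrt(1 + 2.5^2) = 22.232 m.
R = A/P = 41.061 / 22.232 = 1.8469 m.

1.8469


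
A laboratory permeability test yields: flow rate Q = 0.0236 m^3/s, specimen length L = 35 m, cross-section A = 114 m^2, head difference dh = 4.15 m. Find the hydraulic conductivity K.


From K = Q*L / (A*dh):
Numerator: Q*L = 0.0236 * 35 = 0.826.
Denominator: A*dh = 114 * 4.15 = 473.1.
K = 0.826 / 473.1 = 0.001746 m/s.

0.001746


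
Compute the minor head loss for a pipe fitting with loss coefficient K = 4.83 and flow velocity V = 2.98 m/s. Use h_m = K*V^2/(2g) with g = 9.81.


Minor loss formula: h_m = K * V^2/(2g).
V^2 = 2.98^2 = 8.8804.
V^2/(2g) = 8.8804 / 19.62 = 0.4526 m.
h_m = 4.83 * 0.4526 = 2.1862 m.

2.1862


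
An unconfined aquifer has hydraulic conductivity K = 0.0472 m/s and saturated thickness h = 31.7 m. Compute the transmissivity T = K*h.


Transmissivity is defined as T = K * h.
T = 0.0472 * 31.7
  = 1.4962 m^2/s.

1.4962


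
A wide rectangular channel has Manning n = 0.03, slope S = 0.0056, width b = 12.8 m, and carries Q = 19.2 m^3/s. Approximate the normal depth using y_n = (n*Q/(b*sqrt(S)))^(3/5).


We use the wide-channel approximation y_n = (n*Q/(b*sqrt(S)))^(3/5).
sqrt(S) = sqrt(0.0056) = 0.074833.
Numerator: n*Q = 0.03 * 19.2 = 0.576.
Denominator: b*sqrt(S) = 12.8 * 0.074833 = 0.957862.
arg = 0.6013.
y_n = 0.6013^(3/5) = 0.737 m.

0.737


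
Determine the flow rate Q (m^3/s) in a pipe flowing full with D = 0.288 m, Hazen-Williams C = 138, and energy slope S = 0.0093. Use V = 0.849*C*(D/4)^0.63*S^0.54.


For a full circular pipe, R = D/4 = 0.288/4 = 0.072 m.
V = 0.849 * 138 * 0.072^0.63 * 0.0093^0.54
  = 0.849 * 138 * 0.190598 * 0.07998
  = 1.786 m/s.
Pipe area A = pi*D^2/4 = pi*0.288^2/4 = 0.0651 m^2.
Q = A * V = 0.0651 * 1.786 = 0.1163 m^3/s.

0.1163


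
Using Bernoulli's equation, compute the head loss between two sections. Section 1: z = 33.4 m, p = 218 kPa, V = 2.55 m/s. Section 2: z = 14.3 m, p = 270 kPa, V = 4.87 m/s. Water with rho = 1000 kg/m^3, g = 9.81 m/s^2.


Total head at each section: H = z + p/(rho*g) + V^2/(2g).
H1 = 33.4 + 218*1000/(1000*9.81) + 2.55^2/(2*9.81)
   = 33.4 + 22.222 + 0.3314
   = 55.954 m.
H2 = 14.3 + 270*1000/(1000*9.81) + 4.87^2/(2*9.81)
   = 14.3 + 27.523 + 1.2088
   = 43.032 m.
h_L = H1 - H2 = 55.954 - 43.032 = 12.922 m.

12.922


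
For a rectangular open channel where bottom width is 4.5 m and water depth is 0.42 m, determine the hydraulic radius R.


For a rectangular section:
Flow area A = b * y = 4.5 * 0.42 = 1.89 m^2.
Wetted perimeter P = b + 2y = 4.5 + 2*0.42 = 5.34 m.
Hydraulic radius R = A/P = 1.89 / 5.34 = 0.3539 m.

0.3539


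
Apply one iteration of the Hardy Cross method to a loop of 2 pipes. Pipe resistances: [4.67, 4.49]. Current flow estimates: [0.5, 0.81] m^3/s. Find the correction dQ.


Numerator terms (r*Q*|Q|): 4.67*0.5*|0.5| = 1.1675; 4.49*0.81*|0.81| = 2.9459.
Sum of numerator = 4.1134.
Denominator terms (r*|Q|): 4.67*|0.5| = 2.335; 4.49*|0.81| = 3.6369.
2 * sum of denominator = 2 * 5.9719 = 11.9438.
dQ = -4.1134 / 11.9438 = -0.3444 m^3/s.

-0.3444


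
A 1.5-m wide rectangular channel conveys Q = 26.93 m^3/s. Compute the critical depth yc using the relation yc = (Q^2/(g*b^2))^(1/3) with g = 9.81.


Using yc = (Q^2 / (g * b^2))^(1/3):
Q^2 = 26.93^2 = 725.22.
g * b^2 = 9.81 * 1.5^2 = 9.81 * 2.25 = 22.07.
Q^2 / (g*b^2) = 725.22 / 22.07 = 32.86.
yc = 32.86^(1/3) = 3.2029 m.

3.2029


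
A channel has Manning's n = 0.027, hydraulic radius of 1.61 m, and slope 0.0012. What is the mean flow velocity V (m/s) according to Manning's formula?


Manning's equation gives V = (1/n) * R^(2/3) * S^(1/2).
First, compute R^(2/3) = 1.61^(2/3) = 1.3737.
Next, S^(1/2) = 0.0012^(1/2) = 0.034641.
Then 1/n = 1/0.027 = 37.04.
V = 37.04 * 1.3737 * 0.034641 = 1.7624 m/s.

1.7624


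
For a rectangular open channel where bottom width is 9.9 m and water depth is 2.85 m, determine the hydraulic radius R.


For a rectangular section:
Flow area A = b * y = 9.9 * 2.85 = 28.22 m^2.
Wetted perimeter P = b + 2y = 9.9 + 2*2.85 = 15.6 m.
Hydraulic radius R = A/P = 28.22 / 15.6 = 1.8087 m.

1.8087


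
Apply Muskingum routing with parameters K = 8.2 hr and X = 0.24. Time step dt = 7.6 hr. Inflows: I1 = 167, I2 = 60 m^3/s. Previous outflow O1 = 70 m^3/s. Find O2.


Muskingum coefficients:
denom = 2*K*(1-X) + dt = 2*8.2*(1-0.24) + 7.6 = 20.064.
C0 = (dt - 2*K*X)/denom = (7.6 - 2*8.2*0.24)/20.064 = 0.1826.
C1 = (dt + 2*K*X)/denom = (7.6 + 2*8.2*0.24)/20.064 = 0.575.
C2 = (2*K*(1-X) - dt)/denom = 0.2424.
O2 = C0*I2 + C1*I1 + C2*O1
   = 0.1826*60 + 0.575*167 + 0.2424*70
   = 123.94 m^3/s.

123.94


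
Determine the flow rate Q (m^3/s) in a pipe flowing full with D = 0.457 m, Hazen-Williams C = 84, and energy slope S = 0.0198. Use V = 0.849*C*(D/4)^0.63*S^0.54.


For a full circular pipe, R = D/4 = 0.457/4 = 0.1143 m.
V = 0.849 * 84 * 0.1143^0.63 * 0.0198^0.54
  = 0.849 * 84 * 0.254947 * 0.120282
  = 2.1869 m/s.
Pipe area A = pi*D^2/4 = pi*0.457^2/4 = 0.164 m^2.
Q = A * V = 0.164 * 2.1869 = 0.3587 m^3/s.

0.3587


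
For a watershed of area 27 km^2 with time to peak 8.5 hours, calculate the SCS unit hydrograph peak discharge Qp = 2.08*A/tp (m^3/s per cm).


SCS formula: Qp = 2.08 * A / tp.
Qp = 2.08 * 27 / 8.5
   = 56.16 / 8.5
   = 6.61 m^3/s per cm.

6.61


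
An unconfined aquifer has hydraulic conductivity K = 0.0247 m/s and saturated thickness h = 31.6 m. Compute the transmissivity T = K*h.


Transmissivity is defined as T = K * h.
T = 0.0247 * 31.6
  = 0.7805 m^2/s.

0.7805


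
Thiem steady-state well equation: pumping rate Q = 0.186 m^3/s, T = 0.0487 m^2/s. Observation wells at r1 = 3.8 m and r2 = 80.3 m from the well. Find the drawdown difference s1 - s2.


Thiem equation: s1 - s2 = Q/(2*pi*T) * ln(r2/r1).
ln(r2/r1) = ln(80.3/3.8) = 3.0508.
Q/(2*pi*T) = 0.186 / (2*pi*0.0487) = 0.186 / 0.306 = 0.6079.
s1 - s2 = 0.6079 * 3.0508 = 1.8544 m.

1.8544


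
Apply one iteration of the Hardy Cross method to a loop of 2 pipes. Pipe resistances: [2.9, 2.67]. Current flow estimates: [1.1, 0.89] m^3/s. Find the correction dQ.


Numerator terms (r*Q*|Q|): 2.9*1.1*|1.1| = 3.509; 2.67*0.89*|0.89| = 2.1149.
Sum of numerator = 5.6239.
Denominator terms (r*|Q|): 2.9*|1.1| = 3.19; 2.67*|0.89| = 2.3763.
2 * sum of denominator = 2 * 5.5663 = 11.1326.
dQ = -5.6239 / 11.1326 = -0.5052 m^3/s.

-0.5052


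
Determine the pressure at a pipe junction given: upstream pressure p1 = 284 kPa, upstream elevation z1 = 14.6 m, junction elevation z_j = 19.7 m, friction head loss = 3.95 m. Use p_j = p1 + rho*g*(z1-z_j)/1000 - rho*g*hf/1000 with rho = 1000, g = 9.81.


Junction pressure: p_j = p1 + rho*g*(z1 - z_j)/1000 - rho*g*hf/1000.
Elevation term = 1000*9.81*(14.6 - 19.7)/1000 = -50.031 kPa.
Friction term = 1000*9.81*3.95/1000 = 38.749 kPa.
p_j = 284 + -50.031 - 38.749 = 195.22 kPa.

195.22


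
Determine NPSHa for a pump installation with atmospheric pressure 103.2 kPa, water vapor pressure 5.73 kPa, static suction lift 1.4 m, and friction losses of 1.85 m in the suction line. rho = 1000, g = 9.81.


NPSHa = p_atm/(rho*g) - z_s - hf_s - p_vap/(rho*g).
p_atm/(rho*g) = 103.2*1000 / (1000*9.81) = 10.52 m.
p_vap/(rho*g) = 5.73*1000 / (1000*9.81) = 0.584 m.
NPSHa = 10.52 - 1.4 - 1.85 - 0.584
      = 6.69 m.

6.69


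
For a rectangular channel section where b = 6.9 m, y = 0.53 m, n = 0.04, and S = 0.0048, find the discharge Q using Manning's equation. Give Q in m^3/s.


For a rectangular channel, the cross-sectional area A = b * y = 6.9 * 0.53 = 3.66 m^2.
The wetted perimeter P = b + 2y = 6.9 + 2*0.53 = 7.96 m.
Hydraulic radius R = A/P = 3.66/7.96 = 0.4594 m.
Velocity V = (1/n)*R^(2/3)*S^(1/2) = (1/0.04)*0.4594^(2/3)*0.0048^(1/2) = 1.0313 m/s.
Discharge Q = A * V = 3.66 * 1.0313 = 3.771 m^3/s.

3.771


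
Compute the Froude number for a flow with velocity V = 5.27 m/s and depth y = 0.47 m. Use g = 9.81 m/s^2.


The Froude number is defined as Fr = V / sqrt(g*y).
g*y = 9.81 * 0.47 = 4.6107.
sqrt(g*y) = sqrt(4.6107) = 2.1473.
Fr = 5.27 / 2.1473 = 2.4543.

2.4543


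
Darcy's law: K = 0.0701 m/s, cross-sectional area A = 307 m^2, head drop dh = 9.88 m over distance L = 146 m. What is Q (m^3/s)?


Darcy's law: Q = K * A * i, where i = dh/L.
Hydraulic gradient i = 9.88 / 146 = 0.067671.
Q = 0.0701 * 307 * 0.067671
  = 1.4563 m^3/s.

1.4563


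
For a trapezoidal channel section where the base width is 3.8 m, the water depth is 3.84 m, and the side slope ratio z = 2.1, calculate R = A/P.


For a trapezoidal section with side slope z:
A = (b + z*y)*y = (3.8 + 2.1*3.84)*3.84 = 45.558 m^2.
P = b + 2*y*sqrt(1 + z^2) = 3.8 + 2*3.84*sqrt(1 + 2.1^2) = 21.663 m.
R = A/P = 45.558 / 21.663 = 2.103 m.

2.103


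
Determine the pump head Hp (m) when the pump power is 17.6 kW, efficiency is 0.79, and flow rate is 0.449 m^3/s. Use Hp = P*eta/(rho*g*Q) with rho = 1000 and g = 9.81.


Pump head formula: Hp = P * eta / (rho * g * Q).
Numerator: P * eta = 17.6 * 1000 * 0.79 = 13904.0 W.
Denominator: rho * g * Q = 1000 * 9.81 * 0.449 = 4404.69.
Hp = 13904.0 / 4404.69 = 3.16 m.

3.16


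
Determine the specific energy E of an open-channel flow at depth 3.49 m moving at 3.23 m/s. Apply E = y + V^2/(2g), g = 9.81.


Specific energy E = y + V^2/(2g).
Velocity head = V^2/(2g) = 3.23^2 / (2*9.81) = 10.4329 / 19.62 = 0.5317 m.
E = 3.49 + 0.5317 = 4.0217 m.

4.0217


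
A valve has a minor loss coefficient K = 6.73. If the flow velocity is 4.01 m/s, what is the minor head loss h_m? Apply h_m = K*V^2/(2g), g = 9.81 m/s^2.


Minor loss formula: h_m = K * V^2/(2g).
V^2 = 4.01^2 = 16.0801.
V^2/(2g) = 16.0801 / 19.62 = 0.8196 m.
h_m = 6.73 * 0.8196 = 5.5158 m.

5.5158


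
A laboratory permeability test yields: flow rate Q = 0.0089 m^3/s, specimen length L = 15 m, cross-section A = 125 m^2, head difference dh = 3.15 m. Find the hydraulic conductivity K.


From K = Q*L / (A*dh):
Numerator: Q*L = 0.0089 * 15 = 0.1335.
Denominator: A*dh = 125 * 3.15 = 393.75.
K = 0.1335 / 393.75 = 0.000339 m/s.

0.000339


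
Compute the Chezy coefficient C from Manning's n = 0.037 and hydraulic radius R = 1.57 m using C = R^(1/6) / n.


The Chezy coefficient relates to Manning's n through C = R^(1/6) / n.
R^(1/6) = 1.57^(1/6) = 1.078077.
C = 1.078077 / 0.037 = 29.14 m^(1/2)/s.

29.14


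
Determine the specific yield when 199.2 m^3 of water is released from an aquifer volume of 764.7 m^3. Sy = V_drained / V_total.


Specific yield Sy = Volume drained / Total volume.
Sy = 199.2 / 764.7
   = 0.2605.

0.2605


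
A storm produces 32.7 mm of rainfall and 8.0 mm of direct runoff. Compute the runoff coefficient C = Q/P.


The runoff coefficient C = runoff depth / rainfall depth.
C = 8.0 / 32.7
  = 0.2446.

0.2446


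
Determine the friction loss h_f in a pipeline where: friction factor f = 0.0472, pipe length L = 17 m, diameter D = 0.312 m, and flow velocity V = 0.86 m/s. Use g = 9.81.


Darcy-Weisbach equation: h_f = f * (L/D) * V^2/(2g).
f * L/D = 0.0472 * 17/0.312 = 2.5718.
V^2/(2g) = 0.86^2 / (2*9.81) = 0.7396 / 19.62 = 0.0377 m.
h_f = 2.5718 * 0.0377 = 0.097 m.

0.097


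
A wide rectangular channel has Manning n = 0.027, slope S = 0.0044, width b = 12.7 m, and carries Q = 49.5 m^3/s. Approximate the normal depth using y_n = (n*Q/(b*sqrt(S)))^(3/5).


We use the wide-channel approximation y_n = (n*Q/(b*sqrt(S)))^(3/5).
sqrt(S) = sqrt(0.0044) = 0.066332.
Numerator: n*Q = 0.027 * 49.5 = 1.3365.
Denominator: b*sqrt(S) = 12.7 * 0.066332 = 0.842416.
arg = 1.5865.
y_n = 1.5865^(3/5) = 1.3191 m.

1.3191


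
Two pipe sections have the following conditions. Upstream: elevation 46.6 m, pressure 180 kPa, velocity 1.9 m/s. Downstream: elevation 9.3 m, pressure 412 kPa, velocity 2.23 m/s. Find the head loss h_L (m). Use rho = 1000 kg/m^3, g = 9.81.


Total head at each section: H = z + p/(rho*g) + V^2/(2g).
H1 = 46.6 + 180*1000/(1000*9.81) + 1.9^2/(2*9.81)
   = 46.6 + 18.349 + 0.184
   = 65.133 m.
H2 = 9.3 + 412*1000/(1000*9.81) + 2.23^2/(2*9.81)
   = 9.3 + 41.998 + 0.2535
   = 51.551 m.
h_L = H1 - H2 = 65.133 - 51.551 = 13.581 m.

13.581


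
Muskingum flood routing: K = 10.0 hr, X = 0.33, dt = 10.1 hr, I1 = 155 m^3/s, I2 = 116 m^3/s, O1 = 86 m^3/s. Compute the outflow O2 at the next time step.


Muskingum coefficients:
denom = 2*K*(1-X) + dt = 2*10.0*(1-0.33) + 10.1 = 23.5.
C0 = (dt - 2*K*X)/denom = (10.1 - 2*10.0*0.33)/23.5 = 0.1489.
C1 = (dt + 2*K*X)/denom = (10.1 + 2*10.0*0.33)/23.5 = 0.7106.
C2 = (2*K*(1-X) - dt)/denom = 0.1404.
O2 = C0*I2 + C1*I1 + C2*O1
   = 0.1489*116 + 0.7106*155 + 0.1404*86
   = 139.5 m^3/s.

139.5


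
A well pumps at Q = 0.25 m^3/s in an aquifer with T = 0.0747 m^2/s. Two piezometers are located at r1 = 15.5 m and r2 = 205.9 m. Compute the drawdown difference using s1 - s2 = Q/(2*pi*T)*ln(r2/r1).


Thiem equation: s1 - s2 = Q/(2*pi*T) * ln(r2/r1).
ln(r2/r1) = ln(205.9/15.5) = 2.5866.
Q/(2*pi*T) = 0.25 / (2*pi*0.0747) = 0.25 / 0.4694 = 0.5326.
s1 - s2 = 0.5326 * 2.5866 = 1.3777 m.

1.3777


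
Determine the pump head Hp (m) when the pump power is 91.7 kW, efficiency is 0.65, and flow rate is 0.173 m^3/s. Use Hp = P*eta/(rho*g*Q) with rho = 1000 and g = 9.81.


Pump head formula: Hp = P * eta / (rho * g * Q).
Numerator: P * eta = 91.7 * 1000 * 0.65 = 59605.0 W.
Denominator: rho * g * Q = 1000 * 9.81 * 0.173 = 1697.13.
Hp = 59605.0 / 1697.13 = 35.12 m.

35.12


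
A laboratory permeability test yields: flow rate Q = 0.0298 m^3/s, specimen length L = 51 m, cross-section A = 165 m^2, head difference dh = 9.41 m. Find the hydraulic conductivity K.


From K = Q*L / (A*dh):
Numerator: Q*L = 0.0298 * 51 = 1.5198.
Denominator: A*dh = 165 * 9.41 = 1552.65.
K = 1.5198 / 1552.65 = 0.000979 m/s.

0.000979


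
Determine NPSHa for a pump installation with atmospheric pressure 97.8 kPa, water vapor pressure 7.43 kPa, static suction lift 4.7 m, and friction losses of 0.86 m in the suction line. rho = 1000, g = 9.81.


NPSHa = p_atm/(rho*g) - z_s - hf_s - p_vap/(rho*g).
p_atm/(rho*g) = 97.8*1000 / (1000*9.81) = 9.969 m.
p_vap/(rho*g) = 7.43*1000 / (1000*9.81) = 0.757 m.
NPSHa = 9.969 - 4.7 - 0.86 - 0.757
      = 3.65 m.

3.65


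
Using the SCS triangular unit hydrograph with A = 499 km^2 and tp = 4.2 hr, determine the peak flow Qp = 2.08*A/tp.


SCS formula: Qp = 2.08 * A / tp.
Qp = 2.08 * 499 / 4.2
   = 1037.92 / 4.2
   = 247.12 m^3/s per cm.

247.12


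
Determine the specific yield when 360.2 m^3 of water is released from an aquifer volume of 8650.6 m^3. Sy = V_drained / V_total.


Specific yield Sy = Volume drained / Total volume.
Sy = 360.2 / 8650.6
   = 0.0416.

0.0416


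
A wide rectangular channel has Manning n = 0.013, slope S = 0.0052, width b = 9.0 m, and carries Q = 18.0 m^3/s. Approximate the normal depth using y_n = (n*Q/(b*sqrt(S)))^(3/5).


We use the wide-channel approximation y_n = (n*Q/(b*sqrt(S)))^(3/5).
sqrt(S) = sqrt(0.0052) = 0.072111.
Numerator: n*Q = 0.013 * 18.0 = 0.234.
Denominator: b*sqrt(S) = 9.0 * 0.072111 = 0.648999.
arg = 0.3606.
y_n = 0.3606^(3/5) = 0.5422 m.

0.5422


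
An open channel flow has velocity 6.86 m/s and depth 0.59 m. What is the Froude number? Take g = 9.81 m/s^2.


The Froude number is defined as Fr = V / sqrt(g*y).
g*y = 9.81 * 0.59 = 5.7879.
sqrt(g*y) = sqrt(5.7879) = 2.4058.
Fr = 6.86 / 2.4058 = 2.8514.

2.8514


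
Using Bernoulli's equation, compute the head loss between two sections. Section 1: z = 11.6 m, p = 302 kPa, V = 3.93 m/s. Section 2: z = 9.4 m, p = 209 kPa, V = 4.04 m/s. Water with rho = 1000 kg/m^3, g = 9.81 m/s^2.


Total head at each section: H = z + p/(rho*g) + V^2/(2g).
H1 = 11.6 + 302*1000/(1000*9.81) + 3.93^2/(2*9.81)
   = 11.6 + 30.785 + 0.7872
   = 43.172 m.
H2 = 9.4 + 209*1000/(1000*9.81) + 4.04^2/(2*9.81)
   = 9.4 + 21.305 + 0.8319
   = 31.537 m.
h_L = H1 - H2 = 43.172 - 31.537 = 11.635 m.

11.635


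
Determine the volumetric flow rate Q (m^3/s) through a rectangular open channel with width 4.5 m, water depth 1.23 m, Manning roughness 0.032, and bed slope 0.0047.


For a rectangular channel, the cross-sectional area A = b * y = 4.5 * 1.23 = 5.54 m^2.
The wetted perimeter P = b + 2y = 4.5 + 2*1.23 = 6.96 m.
Hydraulic radius R = A/P = 5.54/6.96 = 0.7953 m.
Velocity V = (1/n)*R^(2/3)*S^(1/2) = (1/0.032)*0.7953^(2/3)*0.0047^(1/2) = 1.839 m/s.
Discharge Q = A * V = 5.54 * 1.839 = 10.179 m^3/s.

10.179


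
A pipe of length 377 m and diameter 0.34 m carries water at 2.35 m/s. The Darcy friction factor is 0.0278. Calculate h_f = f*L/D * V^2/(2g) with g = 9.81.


Darcy-Weisbach equation: h_f = f * (L/D) * V^2/(2g).
f * L/D = 0.0278 * 377/0.34 = 30.8253.
V^2/(2g) = 2.35^2 / (2*9.81) = 5.5225 / 19.62 = 0.2815 m.
h_f = 30.8253 * 0.2815 = 8.676 m.

8.676


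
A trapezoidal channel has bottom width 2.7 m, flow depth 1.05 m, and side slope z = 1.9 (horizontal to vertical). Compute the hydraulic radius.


For a trapezoidal section with side slope z:
A = (b + z*y)*y = (2.7 + 1.9*1.05)*1.05 = 4.93 m^2.
P = b + 2*y*sqrt(1 + z^2) = 2.7 + 2*1.05*sqrt(1 + 1.9^2) = 7.209 m.
R = A/P = 4.93 / 7.209 = 0.6838 m.

0.6838


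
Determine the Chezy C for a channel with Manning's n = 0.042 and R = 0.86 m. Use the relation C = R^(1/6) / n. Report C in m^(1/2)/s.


The Chezy coefficient relates to Manning's n through C = R^(1/6) / n.
R^(1/6) = 0.86^(1/6) = 0.975176.
C = 0.975176 / 0.042 = 23.22 m^(1/2)/s.

23.22


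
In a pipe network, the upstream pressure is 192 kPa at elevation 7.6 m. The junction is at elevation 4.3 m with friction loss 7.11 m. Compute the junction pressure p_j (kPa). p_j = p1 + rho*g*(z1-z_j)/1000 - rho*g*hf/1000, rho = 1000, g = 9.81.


Junction pressure: p_j = p1 + rho*g*(z1 - z_j)/1000 - rho*g*hf/1000.
Elevation term = 1000*9.81*(7.6 - 4.3)/1000 = 32.373 kPa.
Friction term = 1000*9.81*7.11/1000 = 69.749 kPa.
p_j = 192 + 32.373 - 69.749 = 154.62 kPa.

154.62


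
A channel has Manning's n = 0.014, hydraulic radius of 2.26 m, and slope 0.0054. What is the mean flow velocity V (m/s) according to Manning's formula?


Manning's equation gives V = (1/n) * R^(2/3) * S^(1/2).
First, compute R^(2/3) = 2.26^(2/3) = 1.7222.
Next, S^(1/2) = 0.0054^(1/2) = 0.073485.
Then 1/n = 1/0.014 = 71.43.
V = 71.43 * 1.7222 * 0.073485 = 9.0394 m/s.

9.0394


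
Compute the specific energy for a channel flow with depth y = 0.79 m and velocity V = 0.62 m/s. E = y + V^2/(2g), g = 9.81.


Specific energy E = y + V^2/(2g).
Velocity head = V^2/(2g) = 0.62^2 / (2*9.81) = 0.3844 / 19.62 = 0.0196 m.
E = 0.79 + 0.0196 = 0.8096 m.

0.8096


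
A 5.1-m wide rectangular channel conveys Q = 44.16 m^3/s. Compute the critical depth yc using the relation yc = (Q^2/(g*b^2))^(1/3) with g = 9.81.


Using yc = (Q^2 / (g * b^2))^(1/3):
Q^2 = 44.16^2 = 1950.11.
g * b^2 = 9.81 * 5.1^2 = 9.81 * 26.01 = 255.16.
Q^2 / (g*b^2) = 1950.11 / 255.16 = 7.6427.
yc = 7.6427^(1/3) = 1.9698 m.

1.9698


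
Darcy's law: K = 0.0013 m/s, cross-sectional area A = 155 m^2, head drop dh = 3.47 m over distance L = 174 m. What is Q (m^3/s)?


Darcy's law: Q = K * A * i, where i = dh/L.
Hydraulic gradient i = 3.47 / 174 = 0.019943.
Q = 0.0013 * 155 * 0.019943
  = 0.004 m^3/s.

0.004


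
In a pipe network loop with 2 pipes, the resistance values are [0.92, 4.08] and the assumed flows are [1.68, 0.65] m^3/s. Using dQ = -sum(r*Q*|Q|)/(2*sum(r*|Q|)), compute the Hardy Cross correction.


Numerator terms (r*Q*|Q|): 0.92*1.68*|1.68| = 2.5966; 4.08*0.65*|0.65| = 1.7238.
Sum of numerator = 4.3204.
Denominator terms (r*|Q|): 0.92*|1.68| = 1.5456; 4.08*|0.65| = 2.652.
2 * sum of denominator = 2 * 4.1976 = 8.3952.
dQ = -4.3204 / 8.3952 = -0.5146 m^3/s.

-0.5146


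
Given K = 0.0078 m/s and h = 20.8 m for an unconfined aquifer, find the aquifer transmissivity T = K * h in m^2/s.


Transmissivity is defined as T = K * h.
T = 0.0078 * 20.8
  = 0.1622 m^2/s.

0.1622


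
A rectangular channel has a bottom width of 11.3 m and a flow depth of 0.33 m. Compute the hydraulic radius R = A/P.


For a rectangular section:
Flow area A = b * y = 11.3 * 0.33 = 3.73 m^2.
Wetted perimeter P = b + 2y = 11.3 + 2*0.33 = 11.96 m.
Hydraulic radius R = A/P = 3.73 / 11.96 = 0.3118 m.

0.3118


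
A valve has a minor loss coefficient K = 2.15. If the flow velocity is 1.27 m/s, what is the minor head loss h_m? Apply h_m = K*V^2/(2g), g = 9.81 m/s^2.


Minor loss formula: h_m = K * V^2/(2g).
V^2 = 1.27^2 = 1.6129.
V^2/(2g) = 1.6129 / 19.62 = 0.0822 m.
h_m = 2.15 * 0.0822 = 0.1767 m.

0.1767


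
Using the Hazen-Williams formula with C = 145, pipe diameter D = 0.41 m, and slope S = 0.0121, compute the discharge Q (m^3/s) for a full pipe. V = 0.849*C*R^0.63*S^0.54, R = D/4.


For a full circular pipe, R = D/4 = 0.41/4 = 0.1025 m.
V = 0.849 * 145 * 0.1025^0.63 * 0.0121^0.54
  = 0.849 * 145 * 0.238098 * 0.092194
  = 2.7023 m/s.
Pipe area A = pi*D^2/4 = pi*0.41^2/4 = 0.132 m^2.
Q = A * V = 0.132 * 2.7023 = 0.3568 m^3/s.

0.3568


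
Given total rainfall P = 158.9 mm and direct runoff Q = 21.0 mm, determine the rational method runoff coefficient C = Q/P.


The runoff coefficient C = runoff depth / rainfall depth.
C = 21.0 / 158.9
  = 0.1322.

0.1322


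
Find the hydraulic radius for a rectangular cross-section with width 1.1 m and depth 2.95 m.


For a rectangular section:
Flow area A = b * y = 1.1 * 2.95 = 3.25 m^2.
Wetted perimeter P = b + 2y = 1.1 + 2*2.95 = 7.0 m.
Hydraulic radius R = A/P = 3.25 / 7.0 = 0.4636 m.

0.4636


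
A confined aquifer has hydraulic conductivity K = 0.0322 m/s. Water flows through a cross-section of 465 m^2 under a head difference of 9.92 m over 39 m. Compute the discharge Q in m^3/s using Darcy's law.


Darcy's law: Q = K * A * i, where i = dh/L.
Hydraulic gradient i = 9.92 / 39 = 0.254359.
Q = 0.0322 * 465 * 0.254359
  = 3.8085 m^3/s.

3.8085


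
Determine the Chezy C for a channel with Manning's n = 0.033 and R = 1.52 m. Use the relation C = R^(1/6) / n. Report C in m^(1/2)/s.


The Chezy coefficient relates to Manning's n through C = R^(1/6) / n.
R^(1/6) = 1.52^(1/6) = 1.072278.
C = 1.072278 / 0.033 = 32.49 m^(1/2)/s.

32.49


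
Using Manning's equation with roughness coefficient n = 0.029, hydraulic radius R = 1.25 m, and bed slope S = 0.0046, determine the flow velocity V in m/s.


Manning's equation gives V = (1/n) * R^(2/3) * S^(1/2).
First, compute R^(2/3) = 1.25^(2/3) = 1.1604.
Next, S^(1/2) = 0.0046^(1/2) = 0.067823.
Then 1/n = 1/0.029 = 34.48.
V = 34.48 * 1.1604 * 0.067823 = 2.7139 m/s.

2.7139


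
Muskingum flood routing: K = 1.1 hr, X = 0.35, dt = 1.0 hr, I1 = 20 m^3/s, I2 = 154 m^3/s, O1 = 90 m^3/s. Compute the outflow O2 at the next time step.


Muskingum coefficients:
denom = 2*K*(1-X) + dt = 2*1.1*(1-0.35) + 1.0 = 2.43.
C0 = (dt - 2*K*X)/denom = (1.0 - 2*1.1*0.35)/2.43 = 0.0947.
C1 = (dt + 2*K*X)/denom = (1.0 + 2*1.1*0.35)/2.43 = 0.7284.
C2 = (2*K*(1-X) - dt)/denom = 0.177.
O2 = C0*I2 + C1*I1 + C2*O1
   = 0.0947*154 + 0.7284*20 + 0.177*90
   = 45.07 m^3/s.

45.07


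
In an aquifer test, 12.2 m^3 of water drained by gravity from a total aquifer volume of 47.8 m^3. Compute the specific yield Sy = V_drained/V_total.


Specific yield Sy = Volume drained / Total volume.
Sy = 12.2 / 47.8
   = 0.2552.

0.2552


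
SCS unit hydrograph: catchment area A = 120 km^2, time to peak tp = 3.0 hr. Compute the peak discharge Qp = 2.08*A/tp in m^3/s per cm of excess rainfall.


SCS formula: Qp = 2.08 * A / tp.
Qp = 2.08 * 120 / 3.0
   = 249.6 / 3.0
   = 83.2 m^3/s per cm.

83.2


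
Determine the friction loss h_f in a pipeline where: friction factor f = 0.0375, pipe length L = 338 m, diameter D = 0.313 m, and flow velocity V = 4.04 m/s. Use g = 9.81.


Darcy-Weisbach equation: h_f = f * (L/D) * V^2/(2g).
f * L/D = 0.0375 * 338/0.313 = 40.4952.
V^2/(2g) = 4.04^2 / (2*9.81) = 16.3216 / 19.62 = 0.8319 m.
h_f = 40.4952 * 0.8319 = 33.687 m.

33.687


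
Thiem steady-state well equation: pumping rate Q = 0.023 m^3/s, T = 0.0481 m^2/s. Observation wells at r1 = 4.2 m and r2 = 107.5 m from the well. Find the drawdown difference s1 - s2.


Thiem equation: s1 - s2 = Q/(2*pi*T) * ln(r2/r1).
ln(r2/r1) = ln(107.5/4.2) = 3.2424.
Q/(2*pi*T) = 0.023 / (2*pi*0.0481) = 0.023 / 0.3022 = 0.0761.
s1 - s2 = 0.0761 * 3.2424 = 0.2468 m.

0.2468


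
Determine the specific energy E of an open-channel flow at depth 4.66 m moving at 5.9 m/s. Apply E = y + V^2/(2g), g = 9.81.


Specific energy E = y + V^2/(2g).
Velocity head = V^2/(2g) = 5.9^2 / (2*9.81) = 34.81 / 19.62 = 1.7742 m.
E = 4.66 + 1.7742 = 6.4342 m.

6.4342


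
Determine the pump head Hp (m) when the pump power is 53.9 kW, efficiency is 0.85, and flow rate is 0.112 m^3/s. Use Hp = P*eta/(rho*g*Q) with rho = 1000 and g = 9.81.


Pump head formula: Hp = P * eta / (rho * g * Q).
Numerator: P * eta = 53.9 * 1000 * 0.85 = 45815.0 W.
Denominator: rho * g * Q = 1000 * 9.81 * 0.112 = 1098.72.
Hp = 45815.0 / 1098.72 = 41.7 m.

41.7


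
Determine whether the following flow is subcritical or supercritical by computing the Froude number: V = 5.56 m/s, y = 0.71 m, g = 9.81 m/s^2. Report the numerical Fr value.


The Froude number is defined as Fr = V / sqrt(g*y).
g*y = 9.81 * 0.71 = 6.9651.
sqrt(g*y) = sqrt(6.9651) = 2.6391.
Fr = 5.56 / 2.6391 = 2.1067.
Since Fr > 1, the flow is supercritical.

2.1067


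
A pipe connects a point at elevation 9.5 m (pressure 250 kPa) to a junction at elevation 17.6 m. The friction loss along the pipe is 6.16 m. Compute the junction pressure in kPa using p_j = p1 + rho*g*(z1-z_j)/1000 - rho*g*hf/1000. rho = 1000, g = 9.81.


Junction pressure: p_j = p1 + rho*g*(z1 - z_j)/1000 - rho*g*hf/1000.
Elevation term = 1000*9.81*(9.5 - 17.6)/1000 = -79.461 kPa.
Friction term = 1000*9.81*6.16/1000 = 60.43 kPa.
p_j = 250 + -79.461 - 60.43 = 110.11 kPa.

110.11


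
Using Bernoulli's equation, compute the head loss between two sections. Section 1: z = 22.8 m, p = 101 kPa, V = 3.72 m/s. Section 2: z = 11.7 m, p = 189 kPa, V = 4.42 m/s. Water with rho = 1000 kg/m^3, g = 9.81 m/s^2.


Total head at each section: H = z + p/(rho*g) + V^2/(2g).
H1 = 22.8 + 101*1000/(1000*9.81) + 3.72^2/(2*9.81)
   = 22.8 + 10.296 + 0.7053
   = 33.801 m.
H2 = 11.7 + 189*1000/(1000*9.81) + 4.42^2/(2*9.81)
   = 11.7 + 19.266 + 0.9957
   = 31.962 m.
h_L = H1 - H2 = 33.801 - 31.962 = 1.839 m.

1.839


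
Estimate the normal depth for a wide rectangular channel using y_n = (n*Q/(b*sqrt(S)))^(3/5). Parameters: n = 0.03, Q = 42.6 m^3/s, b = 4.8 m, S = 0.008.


We use the wide-channel approximation y_n = (n*Q/(b*sqrt(S)))^(3/5).
sqrt(S) = sqrt(0.008) = 0.089443.
Numerator: n*Q = 0.03 * 42.6 = 1.278.
Denominator: b*sqrt(S) = 4.8 * 0.089443 = 0.429326.
arg = 2.9768.
y_n = 2.9768^(3/5) = 1.9242 m.

1.9242


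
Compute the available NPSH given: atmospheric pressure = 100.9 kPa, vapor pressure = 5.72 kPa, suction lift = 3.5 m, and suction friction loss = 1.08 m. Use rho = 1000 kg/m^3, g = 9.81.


NPSHa = p_atm/(rho*g) - z_s - hf_s - p_vap/(rho*g).
p_atm/(rho*g) = 100.9*1000 / (1000*9.81) = 10.285 m.
p_vap/(rho*g) = 5.72*1000 / (1000*9.81) = 0.583 m.
NPSHa = 10.285 - 3.5 - 1.08 - 0.583
      = 5.12 m.

5.12
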